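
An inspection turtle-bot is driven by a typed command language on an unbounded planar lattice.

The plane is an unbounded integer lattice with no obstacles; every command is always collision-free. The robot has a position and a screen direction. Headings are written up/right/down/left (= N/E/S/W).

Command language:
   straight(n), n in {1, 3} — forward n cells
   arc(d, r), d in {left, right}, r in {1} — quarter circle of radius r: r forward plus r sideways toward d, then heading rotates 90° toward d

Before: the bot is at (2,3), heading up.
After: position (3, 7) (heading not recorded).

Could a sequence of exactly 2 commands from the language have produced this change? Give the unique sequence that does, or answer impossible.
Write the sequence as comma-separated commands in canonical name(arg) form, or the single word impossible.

straight(3), arc(right, 1)

key: order matters: swapping straight(3) and arc(right, 1) lands elsewhere
begin: at (2,3), heading up
1. straight(3) → at (2,6), heading up
2. arc(right, 1) → at (3,7), heading right
no rival 2-sequence matches.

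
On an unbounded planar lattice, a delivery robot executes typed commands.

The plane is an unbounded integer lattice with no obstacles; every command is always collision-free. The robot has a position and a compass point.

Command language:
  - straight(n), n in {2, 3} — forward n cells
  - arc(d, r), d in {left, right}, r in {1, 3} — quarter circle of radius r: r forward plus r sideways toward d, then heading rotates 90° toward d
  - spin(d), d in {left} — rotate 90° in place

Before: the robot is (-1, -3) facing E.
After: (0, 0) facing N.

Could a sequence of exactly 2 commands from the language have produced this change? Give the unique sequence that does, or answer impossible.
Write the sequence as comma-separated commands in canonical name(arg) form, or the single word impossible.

key: position moved to (0,0) AND the heading swung to N — translation plus rotation needed
t0: (-1, -3) facing E
t=1 arc(left, 1) ⇒ (0, -2) facing N
t=2 straight(2) ⇒ (0, 0) facing N
all 49 alternatives checked — unique.

arc(left, 1), straight(2)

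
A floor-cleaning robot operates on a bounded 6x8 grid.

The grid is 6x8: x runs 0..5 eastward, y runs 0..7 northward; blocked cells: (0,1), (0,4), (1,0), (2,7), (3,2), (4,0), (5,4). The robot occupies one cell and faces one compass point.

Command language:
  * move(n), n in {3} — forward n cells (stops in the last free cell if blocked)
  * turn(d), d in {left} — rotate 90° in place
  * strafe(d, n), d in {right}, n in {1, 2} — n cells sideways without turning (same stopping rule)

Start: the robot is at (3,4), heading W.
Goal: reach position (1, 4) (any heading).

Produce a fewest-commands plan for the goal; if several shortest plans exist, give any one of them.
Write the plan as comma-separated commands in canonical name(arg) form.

start: at (3,4), heading W
t=1 move(3) ⇒ at (1,4), heading W
nothing shorter than 1 reaches the goal.

move(3)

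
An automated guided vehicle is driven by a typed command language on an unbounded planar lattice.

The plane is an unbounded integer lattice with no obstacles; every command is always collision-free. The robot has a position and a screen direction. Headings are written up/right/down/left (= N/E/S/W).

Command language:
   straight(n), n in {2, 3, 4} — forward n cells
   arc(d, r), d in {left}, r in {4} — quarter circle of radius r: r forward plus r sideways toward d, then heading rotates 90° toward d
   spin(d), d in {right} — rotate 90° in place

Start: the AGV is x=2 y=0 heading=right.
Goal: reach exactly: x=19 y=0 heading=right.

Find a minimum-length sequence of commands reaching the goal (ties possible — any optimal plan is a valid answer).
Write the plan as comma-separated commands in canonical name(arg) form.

straight(3), straight(3), straight(3), straight(4), straight(4)

begin: x=2 y=0 heading=right
t=1 straight(3) ⇒ x=5 y=0 heading=right
t=2 straight(3) ⇒ x=8 y=0 heading=right
t=3 straight(3) ⇒ x=11 y=0 heading=right
t=4 straight(4) ⇒ x=15 y=0 heading=right
t=5 straight(4) ⇒ x=19 y=0 heading=right
nothing shorter than 5 reaches the goal.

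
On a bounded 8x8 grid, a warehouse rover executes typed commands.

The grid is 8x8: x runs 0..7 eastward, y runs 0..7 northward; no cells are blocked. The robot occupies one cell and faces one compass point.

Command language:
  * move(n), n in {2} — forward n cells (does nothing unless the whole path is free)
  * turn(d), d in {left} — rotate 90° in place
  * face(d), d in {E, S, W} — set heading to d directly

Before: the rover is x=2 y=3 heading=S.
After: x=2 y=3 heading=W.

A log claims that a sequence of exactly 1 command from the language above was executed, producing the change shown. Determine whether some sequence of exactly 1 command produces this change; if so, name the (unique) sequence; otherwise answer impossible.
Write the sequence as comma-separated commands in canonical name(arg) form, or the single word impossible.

key: parked at (2,3) the whole time — nothing moves the robot
begin: x=2 y=3 heading=S
1. face(W) → x=2 y=3 heading=W
no rival 1-sequence matches.

face(W)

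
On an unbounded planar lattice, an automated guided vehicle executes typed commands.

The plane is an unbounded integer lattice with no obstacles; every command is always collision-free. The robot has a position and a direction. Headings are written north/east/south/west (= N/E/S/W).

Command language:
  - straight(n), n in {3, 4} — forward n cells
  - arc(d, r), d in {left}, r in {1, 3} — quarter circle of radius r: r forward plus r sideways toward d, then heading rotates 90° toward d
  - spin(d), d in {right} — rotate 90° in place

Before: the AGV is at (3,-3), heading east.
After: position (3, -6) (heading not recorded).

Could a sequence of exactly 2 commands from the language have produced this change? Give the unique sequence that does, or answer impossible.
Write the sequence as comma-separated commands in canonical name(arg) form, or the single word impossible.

key: running straight(3) before spin(right) would end elsewhere — order is forced
start: at (3,-3), heading east
t=1 spin(right) ⇒ at (3,-3), heading south
t=2 straight(3) ⇒ at (3,-6), heading south
no other 2-command option fits: unique.

spin(right), straight(3)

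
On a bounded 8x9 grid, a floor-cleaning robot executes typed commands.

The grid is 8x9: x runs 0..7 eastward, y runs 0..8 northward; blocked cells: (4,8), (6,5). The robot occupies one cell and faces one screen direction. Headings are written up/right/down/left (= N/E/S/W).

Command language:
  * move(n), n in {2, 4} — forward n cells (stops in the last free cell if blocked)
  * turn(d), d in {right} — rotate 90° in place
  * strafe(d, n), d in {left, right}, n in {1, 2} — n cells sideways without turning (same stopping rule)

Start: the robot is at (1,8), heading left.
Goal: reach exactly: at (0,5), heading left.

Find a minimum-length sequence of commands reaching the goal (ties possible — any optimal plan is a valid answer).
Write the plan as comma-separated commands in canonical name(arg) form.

initial: at (1,8), heading left
[1] after strafe(left, 1): at (1,7), heading left
[2] after strafe(left, 2): at (1,5), heading left
[3] after move(2): at (0,5), heading left
nothing shorter than 3 reaches the goal.

strafe(left, 1), strafe(left, 2), move(2)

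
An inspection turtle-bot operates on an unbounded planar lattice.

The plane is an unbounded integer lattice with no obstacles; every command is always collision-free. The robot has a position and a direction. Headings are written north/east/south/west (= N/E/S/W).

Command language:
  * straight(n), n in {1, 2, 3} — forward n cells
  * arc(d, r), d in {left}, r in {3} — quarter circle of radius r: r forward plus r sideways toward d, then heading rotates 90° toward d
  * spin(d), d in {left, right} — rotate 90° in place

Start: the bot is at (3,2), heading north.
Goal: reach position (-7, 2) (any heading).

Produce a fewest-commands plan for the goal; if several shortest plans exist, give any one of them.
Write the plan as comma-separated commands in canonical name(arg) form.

begin: at (3,2), heading north
1. arc(left, 3) → at (0,5), heading west
2. straight(1) → at (-1,5), heading west
3. straight(3) → at (-4,5), heading west
4. arc(left, 3) → at (-7,2), heading south
minimal: 4 command(s), checked below 4.

arc(left, 3), straight(1), straight(3), arc(left, 3)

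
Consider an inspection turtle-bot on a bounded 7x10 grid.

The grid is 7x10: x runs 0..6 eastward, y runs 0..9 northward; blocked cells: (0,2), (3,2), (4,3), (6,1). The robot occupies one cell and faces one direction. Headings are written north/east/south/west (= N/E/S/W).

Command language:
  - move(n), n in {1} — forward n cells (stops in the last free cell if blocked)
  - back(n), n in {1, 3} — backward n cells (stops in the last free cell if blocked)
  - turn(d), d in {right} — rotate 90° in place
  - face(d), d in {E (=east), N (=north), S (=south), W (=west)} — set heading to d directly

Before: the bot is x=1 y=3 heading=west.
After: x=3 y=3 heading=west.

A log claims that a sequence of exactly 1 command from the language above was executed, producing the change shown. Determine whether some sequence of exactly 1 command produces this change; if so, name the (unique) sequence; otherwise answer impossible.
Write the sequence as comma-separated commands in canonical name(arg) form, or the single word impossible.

key: still facing W — the one step turns nothing
t0: x=1 y=3 heading=west
1. back(3) → x=3 y=3 heading=west
no other 1-command option fits: unique.

back(3)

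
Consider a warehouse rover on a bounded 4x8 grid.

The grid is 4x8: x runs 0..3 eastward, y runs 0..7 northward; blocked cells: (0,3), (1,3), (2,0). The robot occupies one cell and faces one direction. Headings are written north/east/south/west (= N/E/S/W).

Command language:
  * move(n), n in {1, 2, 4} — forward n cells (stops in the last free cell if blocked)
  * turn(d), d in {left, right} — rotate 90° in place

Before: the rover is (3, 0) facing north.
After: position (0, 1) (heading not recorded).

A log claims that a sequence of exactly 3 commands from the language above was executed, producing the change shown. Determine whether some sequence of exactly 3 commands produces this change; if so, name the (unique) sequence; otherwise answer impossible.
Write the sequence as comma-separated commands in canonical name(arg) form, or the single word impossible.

key: running move(4) before move(1) would end elsewhere — order is forced
from: (3, 0) facing north
step 1 (move(1)): (3, 1) facing north
step 2 (turn(left)): (3, 1) facing west
step 3 (move(4)): (0, 1) facing west
no rival 3-sequence matches.

move(1), turn(left), move(4)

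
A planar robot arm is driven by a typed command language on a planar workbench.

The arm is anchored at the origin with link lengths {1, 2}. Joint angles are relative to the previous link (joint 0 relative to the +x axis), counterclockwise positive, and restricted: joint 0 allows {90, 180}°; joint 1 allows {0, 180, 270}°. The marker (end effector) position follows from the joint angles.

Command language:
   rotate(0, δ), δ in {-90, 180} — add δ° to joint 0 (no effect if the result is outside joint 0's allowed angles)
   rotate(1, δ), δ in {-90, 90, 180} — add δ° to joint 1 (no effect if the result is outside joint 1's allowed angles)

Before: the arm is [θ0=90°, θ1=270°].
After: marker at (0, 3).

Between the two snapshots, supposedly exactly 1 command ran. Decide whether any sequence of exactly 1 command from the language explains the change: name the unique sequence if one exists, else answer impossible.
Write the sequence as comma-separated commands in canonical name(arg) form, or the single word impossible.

begin: [θ0=90°, θ1=270°]
1. rotate(1, 90) → [θ0=90°, θ1=0°]
no other 1-command option fits: unique.

rotate(1, 90)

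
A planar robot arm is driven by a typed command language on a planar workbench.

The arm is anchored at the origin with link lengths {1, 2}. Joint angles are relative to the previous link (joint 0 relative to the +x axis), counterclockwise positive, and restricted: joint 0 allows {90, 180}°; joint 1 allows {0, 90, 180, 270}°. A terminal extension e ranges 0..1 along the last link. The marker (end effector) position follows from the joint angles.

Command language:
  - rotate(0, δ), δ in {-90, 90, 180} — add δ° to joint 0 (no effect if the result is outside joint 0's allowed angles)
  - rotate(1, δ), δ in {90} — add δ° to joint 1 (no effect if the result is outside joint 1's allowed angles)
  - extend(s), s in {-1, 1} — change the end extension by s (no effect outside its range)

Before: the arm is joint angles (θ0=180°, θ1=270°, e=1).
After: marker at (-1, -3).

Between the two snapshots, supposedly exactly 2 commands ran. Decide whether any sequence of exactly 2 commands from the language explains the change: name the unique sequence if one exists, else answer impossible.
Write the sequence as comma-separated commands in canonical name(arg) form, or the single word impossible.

from: joint angles (θ0=180°, θ1=270°, e=1)
1. rotate(1, 90) → joint angles (θ0=180°, θ1=0°, e=1)
2. rotate(1, 90) → joint angles (θ0=180°, θ1=90°, e=1)
no other 2-command option fits: unique.

rotate(1, 90), rotate(1, 90)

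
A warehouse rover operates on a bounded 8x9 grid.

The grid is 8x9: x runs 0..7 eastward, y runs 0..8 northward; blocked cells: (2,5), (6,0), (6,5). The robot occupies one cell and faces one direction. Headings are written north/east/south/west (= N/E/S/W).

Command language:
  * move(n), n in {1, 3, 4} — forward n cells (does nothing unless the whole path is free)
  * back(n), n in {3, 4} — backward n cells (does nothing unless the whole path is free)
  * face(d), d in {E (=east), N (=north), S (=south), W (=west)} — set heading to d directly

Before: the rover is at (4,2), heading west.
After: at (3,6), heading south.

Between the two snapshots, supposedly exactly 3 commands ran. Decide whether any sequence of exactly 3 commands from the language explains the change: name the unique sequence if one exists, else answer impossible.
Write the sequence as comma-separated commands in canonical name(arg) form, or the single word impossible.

key: running back(4) before move(1) would end elsewhere — order is forced
t0: at (4,2), heading west
step 1 (move(1)): at (3,2), heading west
step 2 (face(S)): at (3,2), heading south
step 3 (back(4)): at (3,6), heading south
no rival 3-sequence matches.

move(1), face(S), back(4)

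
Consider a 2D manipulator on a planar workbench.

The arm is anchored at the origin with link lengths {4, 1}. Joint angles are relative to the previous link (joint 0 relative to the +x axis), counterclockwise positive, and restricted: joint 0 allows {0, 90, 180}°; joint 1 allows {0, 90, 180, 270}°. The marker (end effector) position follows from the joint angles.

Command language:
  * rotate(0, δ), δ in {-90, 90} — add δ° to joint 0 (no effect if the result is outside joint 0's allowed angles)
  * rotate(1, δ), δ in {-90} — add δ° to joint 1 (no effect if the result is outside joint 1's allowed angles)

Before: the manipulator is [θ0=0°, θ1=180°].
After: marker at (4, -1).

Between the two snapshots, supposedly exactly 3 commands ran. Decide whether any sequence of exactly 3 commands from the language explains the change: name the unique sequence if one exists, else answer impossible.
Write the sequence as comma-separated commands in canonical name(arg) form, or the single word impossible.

rotate(1, -90), rotate(1, -90), rotate(1, -90)

t0: [θ0=0°, θ1=180°]
step 1 (rotate(1, -90)): [θ0=0°, θ1=90°]
step 2 (rotate(1, -90)): [θ0=0°, θ1=0°]
step 3 (rotate(1, -90)): [θ0=0°, θ1=270°]
no rival 3-sequence matches.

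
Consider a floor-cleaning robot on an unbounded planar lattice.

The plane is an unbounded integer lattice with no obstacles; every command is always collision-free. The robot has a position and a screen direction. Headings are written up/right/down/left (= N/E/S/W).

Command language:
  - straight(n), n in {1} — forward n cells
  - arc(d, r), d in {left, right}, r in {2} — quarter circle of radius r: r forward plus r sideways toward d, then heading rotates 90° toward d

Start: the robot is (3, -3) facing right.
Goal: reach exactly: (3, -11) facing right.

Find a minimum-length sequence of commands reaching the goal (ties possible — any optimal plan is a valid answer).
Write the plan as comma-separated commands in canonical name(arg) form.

t0: (3, -3) facing right
[1] after arc(right, 2): (5, -5) facing down
[2] after arc(right, 2): (3, -7) facing left
[3] after arc(left, 2): (1, -9) facing down
[4] after arc(left, 2): (3, -11) facing right
shorter routes all fall short; 4 is best.

arc(right, 2), arc(right, 2), arc(left, 2), arc(left, 2)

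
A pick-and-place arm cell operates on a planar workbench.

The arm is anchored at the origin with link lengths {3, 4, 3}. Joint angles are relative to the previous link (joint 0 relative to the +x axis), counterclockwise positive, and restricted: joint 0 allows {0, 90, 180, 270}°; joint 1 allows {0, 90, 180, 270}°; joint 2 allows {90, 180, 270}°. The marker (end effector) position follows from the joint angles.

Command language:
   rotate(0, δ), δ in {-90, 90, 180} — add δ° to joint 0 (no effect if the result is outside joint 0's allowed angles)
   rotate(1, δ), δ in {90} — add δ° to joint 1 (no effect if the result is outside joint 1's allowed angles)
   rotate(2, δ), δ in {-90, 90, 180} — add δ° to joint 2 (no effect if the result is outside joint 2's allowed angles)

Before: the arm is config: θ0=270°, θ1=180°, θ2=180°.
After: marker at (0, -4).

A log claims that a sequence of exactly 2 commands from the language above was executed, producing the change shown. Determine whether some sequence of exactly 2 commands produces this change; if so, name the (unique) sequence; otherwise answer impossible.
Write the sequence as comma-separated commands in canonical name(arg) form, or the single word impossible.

initial: config: θ0=270°, θ1=180°, θ2=180°
1. rotate(1, 90) → config: θ0=270°, θ1=270°, θ2=180°
2. rotate(1, 90) → config: θ0=270°, θ1=0°, θ2=180°
uniquely the one of 49 2-step routes that fits.

rotate(1, 90), rotate(1, 90)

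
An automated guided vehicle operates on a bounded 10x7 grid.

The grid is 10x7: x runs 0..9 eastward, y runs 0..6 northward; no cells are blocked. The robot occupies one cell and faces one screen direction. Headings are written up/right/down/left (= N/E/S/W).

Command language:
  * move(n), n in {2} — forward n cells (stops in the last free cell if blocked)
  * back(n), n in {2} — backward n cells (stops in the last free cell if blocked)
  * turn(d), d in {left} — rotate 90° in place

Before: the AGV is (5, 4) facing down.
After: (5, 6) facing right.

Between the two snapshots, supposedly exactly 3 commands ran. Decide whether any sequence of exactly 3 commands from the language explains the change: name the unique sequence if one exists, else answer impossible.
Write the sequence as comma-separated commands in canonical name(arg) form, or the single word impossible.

back(2), back(2), turn(left)

key: position moved to (5,6) AND the heading swung to E — translation plus rotation needed
begin: (5, 4) facing down
[1] after back(2): (5, 6) facing down
[2] after back(2): (5, 6) facing down
[3] after turn(left): (5, 6) facing right
no other 3-command option fits: unique.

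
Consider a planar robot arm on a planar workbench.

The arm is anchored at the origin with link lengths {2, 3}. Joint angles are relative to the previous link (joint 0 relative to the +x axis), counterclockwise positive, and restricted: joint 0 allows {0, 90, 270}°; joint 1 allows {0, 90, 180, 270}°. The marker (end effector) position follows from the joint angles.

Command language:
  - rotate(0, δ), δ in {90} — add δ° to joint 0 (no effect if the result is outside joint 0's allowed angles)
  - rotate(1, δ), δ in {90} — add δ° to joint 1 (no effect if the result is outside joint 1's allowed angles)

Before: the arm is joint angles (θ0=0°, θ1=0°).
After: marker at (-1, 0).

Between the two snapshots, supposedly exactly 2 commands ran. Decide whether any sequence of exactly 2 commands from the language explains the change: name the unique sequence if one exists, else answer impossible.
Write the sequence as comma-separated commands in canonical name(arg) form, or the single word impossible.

start: joint angles (θ0=0°, θ1=0°)
1. rotate(1, 90) → joint angles (θ0=0°, θ1=90°)
2. rotate(1, 90) → joint angles (θ0=0°, θ1=180°)
all 4 alternatives checked — unique.

rotate(1, 90), rotate(1, 90)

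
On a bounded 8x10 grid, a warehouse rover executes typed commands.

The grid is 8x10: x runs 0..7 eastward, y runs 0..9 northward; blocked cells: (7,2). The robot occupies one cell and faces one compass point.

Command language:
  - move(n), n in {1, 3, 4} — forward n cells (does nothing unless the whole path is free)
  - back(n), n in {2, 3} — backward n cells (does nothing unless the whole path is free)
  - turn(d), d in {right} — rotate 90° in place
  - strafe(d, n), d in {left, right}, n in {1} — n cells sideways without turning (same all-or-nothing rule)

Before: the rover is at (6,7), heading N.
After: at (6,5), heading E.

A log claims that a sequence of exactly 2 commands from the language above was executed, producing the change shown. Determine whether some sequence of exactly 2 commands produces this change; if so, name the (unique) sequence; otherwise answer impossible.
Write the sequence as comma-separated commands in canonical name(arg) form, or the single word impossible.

key: running turn(right) before back(2) would end elsewhere — order is forced
begin: at (6,7), heading N
1. back(2) → at (6,5), heading N
2. turn(right) → at (6,5), heading E
uniquely the one of 64 2-step routes that fits.

back(2), turn(right)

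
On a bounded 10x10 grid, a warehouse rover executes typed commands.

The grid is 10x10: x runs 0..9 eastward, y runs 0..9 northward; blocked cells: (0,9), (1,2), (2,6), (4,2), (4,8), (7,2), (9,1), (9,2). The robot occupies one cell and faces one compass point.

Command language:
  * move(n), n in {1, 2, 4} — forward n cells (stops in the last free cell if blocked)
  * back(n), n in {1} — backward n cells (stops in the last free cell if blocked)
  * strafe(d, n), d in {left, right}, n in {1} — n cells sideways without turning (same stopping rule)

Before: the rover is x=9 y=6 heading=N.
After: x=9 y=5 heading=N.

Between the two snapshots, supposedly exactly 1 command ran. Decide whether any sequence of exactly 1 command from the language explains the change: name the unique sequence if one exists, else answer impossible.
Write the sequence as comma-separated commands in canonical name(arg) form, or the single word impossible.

back(1)

key: still facing N — the one step turns nothing
t0: x=9 y=6 heading=N
t=1 back(1) ⇒ x=9 y=5 heading=N
uniquely the one of 6 1-step routes that fits.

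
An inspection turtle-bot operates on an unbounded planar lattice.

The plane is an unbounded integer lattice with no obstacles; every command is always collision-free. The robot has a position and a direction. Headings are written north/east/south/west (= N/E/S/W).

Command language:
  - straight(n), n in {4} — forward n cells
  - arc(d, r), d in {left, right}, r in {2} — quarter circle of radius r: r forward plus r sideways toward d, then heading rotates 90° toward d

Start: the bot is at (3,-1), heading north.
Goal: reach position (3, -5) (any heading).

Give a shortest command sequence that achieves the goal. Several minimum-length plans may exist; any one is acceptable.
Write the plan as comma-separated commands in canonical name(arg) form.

arc(left, 2), arc(left, 2), arc(left, 2), arc(right, 2)

begin: at (3,-1), heading north
t=1 arc(left, 2) ⇒ at (1,1), heading west
t=2 arc(left, 2) ⇒ at (-1,-1), heading south
t=3 arc(left, 2) ⇒ at (1,-3), heading east
t=4 arc(right, 2) ⇒ at (3,-5), heading south
minimal: 4 command(s), checked below 4.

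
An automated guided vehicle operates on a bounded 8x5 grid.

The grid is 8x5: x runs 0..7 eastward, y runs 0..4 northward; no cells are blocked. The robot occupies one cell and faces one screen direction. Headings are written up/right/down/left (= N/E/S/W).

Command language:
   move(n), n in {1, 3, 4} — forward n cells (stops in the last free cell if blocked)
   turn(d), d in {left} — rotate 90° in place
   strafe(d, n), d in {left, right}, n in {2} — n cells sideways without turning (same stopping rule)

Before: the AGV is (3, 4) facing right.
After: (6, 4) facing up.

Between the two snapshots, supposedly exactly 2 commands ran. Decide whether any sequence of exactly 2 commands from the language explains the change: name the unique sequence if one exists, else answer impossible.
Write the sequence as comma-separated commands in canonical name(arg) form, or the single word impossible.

key: running turn(left) before move(3) would end elsewhere — order is forced
initial: (3, 4) facing right
t=1 move(3) ⇒ (6, 4) facing right
t=2 turn(left) ⇒ (6, 4) facing up
uniquely the one of 36 2-step routes that fits.

move(3), turn(left)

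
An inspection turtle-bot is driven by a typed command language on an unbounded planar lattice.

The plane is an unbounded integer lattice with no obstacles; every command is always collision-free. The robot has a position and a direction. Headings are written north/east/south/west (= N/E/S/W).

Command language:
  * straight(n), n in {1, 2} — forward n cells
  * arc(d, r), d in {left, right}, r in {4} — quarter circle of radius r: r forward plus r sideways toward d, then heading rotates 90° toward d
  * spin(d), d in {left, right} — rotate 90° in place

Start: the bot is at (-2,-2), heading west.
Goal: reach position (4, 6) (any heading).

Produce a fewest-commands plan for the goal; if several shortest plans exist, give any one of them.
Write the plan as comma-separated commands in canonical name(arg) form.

straight(2), spin(right), arc(right, 4), arc(left, 4)

from: at (-2,-2), heading west
[1] after straight(2): at (-4,-2), heading west
[2] after spin(right): at (-4,-2), heading north
[3] after arc(right, 4): at (0,2), heading east
[4] after arc(left, 4): at (4,6), heading north
nothing shorter than 4 reaches the goal.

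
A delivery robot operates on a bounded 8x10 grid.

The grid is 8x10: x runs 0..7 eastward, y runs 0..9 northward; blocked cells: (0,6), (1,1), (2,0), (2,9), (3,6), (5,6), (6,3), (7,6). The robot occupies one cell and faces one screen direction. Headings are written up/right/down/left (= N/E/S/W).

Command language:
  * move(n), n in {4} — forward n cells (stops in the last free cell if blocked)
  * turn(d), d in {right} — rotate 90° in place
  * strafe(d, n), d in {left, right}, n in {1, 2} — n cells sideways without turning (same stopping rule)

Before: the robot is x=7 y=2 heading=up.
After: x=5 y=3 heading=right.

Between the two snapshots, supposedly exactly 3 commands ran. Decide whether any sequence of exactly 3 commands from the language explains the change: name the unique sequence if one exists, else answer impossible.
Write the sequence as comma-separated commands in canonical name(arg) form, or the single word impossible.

strafe(left, 2), turn(right), strafe(left, 1)

key: running strafe(left, 1) before strafe(left, 2) would end elsewhere — order is forced
start: x=7 y=2 heading=up
1. strafe(left, 2) → x=5 y=2 heading=up
2. turn(right) → x=5 y=2 heading=right
3. strafe(left, 1) → x=5 y=3 heading=right
uniquely the one of 216 3-step routes that fits.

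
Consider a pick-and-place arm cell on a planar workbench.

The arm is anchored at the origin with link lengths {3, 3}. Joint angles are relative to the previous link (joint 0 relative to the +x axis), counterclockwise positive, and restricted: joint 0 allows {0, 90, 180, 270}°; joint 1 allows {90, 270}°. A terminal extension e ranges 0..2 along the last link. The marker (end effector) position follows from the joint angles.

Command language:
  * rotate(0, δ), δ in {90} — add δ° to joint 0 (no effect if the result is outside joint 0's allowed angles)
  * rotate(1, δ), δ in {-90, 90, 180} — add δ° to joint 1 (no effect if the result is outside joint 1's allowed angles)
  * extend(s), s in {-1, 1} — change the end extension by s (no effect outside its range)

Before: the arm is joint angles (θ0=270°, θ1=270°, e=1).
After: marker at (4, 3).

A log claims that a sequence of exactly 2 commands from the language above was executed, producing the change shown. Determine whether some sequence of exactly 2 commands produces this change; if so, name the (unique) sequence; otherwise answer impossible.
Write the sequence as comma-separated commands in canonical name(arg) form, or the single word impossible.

rotate(0, 90), rotate(0, 90)

from: joint angles (θ0=270°, θ1=270°, e=1)
step 1 (rotate(0, 90)): joint angles (θ0=0°, θ1=270°, e=1)
step 2 (rotate(0, 90)): joint angles (θ0=90°, θ1=270°, e=1)
all 36 alternatives checked — unique.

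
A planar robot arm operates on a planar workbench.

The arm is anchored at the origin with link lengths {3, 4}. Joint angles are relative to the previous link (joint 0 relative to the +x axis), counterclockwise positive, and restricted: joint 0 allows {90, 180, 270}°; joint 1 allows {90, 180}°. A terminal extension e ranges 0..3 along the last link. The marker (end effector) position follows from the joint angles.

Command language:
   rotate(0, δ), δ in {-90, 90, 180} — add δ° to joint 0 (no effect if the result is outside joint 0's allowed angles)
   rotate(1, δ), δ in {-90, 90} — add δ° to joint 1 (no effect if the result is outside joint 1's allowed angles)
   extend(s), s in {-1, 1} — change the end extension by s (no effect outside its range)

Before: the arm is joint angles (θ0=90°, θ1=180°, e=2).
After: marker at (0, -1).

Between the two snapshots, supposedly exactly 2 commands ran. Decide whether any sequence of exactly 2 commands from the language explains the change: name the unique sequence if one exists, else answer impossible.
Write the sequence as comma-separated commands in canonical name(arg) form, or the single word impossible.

t0: joint angles (θ0=90°, θ1=180°, e=2)
[1] after extend(-1): joint angles (θ0=90°, θ1=180°, e=1)
[2] after extend(-1): joint angles (θ0=90°, θ1=180°, e=0)
all 49 alternatives checked — unique.

extend(-1), extend(-1)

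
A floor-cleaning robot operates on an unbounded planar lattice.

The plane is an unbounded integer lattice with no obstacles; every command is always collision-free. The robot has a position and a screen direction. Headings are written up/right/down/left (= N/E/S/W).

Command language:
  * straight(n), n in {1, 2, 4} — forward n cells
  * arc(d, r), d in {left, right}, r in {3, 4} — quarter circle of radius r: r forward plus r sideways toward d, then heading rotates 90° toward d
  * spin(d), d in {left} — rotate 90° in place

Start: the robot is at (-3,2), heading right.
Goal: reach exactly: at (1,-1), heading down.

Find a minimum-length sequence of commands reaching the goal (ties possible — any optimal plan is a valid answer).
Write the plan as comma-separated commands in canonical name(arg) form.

straight(1), arc(right, 3)

start: at (-3,2), heading right
1. straight(1) → at (-2,2), heading right
2. arc(right, 3) → at (1,-1), heading down
shorter routes all fall short; 2 is best.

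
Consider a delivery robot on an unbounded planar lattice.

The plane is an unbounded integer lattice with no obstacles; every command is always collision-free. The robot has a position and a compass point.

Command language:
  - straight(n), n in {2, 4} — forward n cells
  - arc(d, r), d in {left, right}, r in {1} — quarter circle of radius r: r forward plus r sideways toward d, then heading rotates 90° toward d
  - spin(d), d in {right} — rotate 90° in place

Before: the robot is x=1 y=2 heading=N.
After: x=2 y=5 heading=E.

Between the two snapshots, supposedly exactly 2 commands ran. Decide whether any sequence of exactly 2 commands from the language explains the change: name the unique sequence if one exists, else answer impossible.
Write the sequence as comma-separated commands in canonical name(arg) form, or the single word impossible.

straight(2), arc(right, 1)

key: cell and facing (now E) both changed — the 2 commands mix motion and turning
initial: x=1 y=2 heading=N
step 1 (straight(2)): x=1 y=4 heading=N
step 2 (arc(right, 1)): x=2 y=5 heading=E
no other 2-command option fits: unique.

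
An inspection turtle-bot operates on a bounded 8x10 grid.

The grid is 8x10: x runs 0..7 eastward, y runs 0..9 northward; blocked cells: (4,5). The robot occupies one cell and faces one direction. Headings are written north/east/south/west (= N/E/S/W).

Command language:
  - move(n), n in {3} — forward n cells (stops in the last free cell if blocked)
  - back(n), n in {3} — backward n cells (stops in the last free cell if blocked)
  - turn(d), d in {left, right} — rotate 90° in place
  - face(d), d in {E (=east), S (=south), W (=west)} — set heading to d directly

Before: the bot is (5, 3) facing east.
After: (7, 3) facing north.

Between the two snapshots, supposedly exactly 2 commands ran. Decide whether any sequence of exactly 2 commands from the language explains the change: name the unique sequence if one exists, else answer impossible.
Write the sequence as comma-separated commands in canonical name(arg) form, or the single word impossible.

move(3), turn(left)

key: cell and facing (now N) both changed — the 2 commands mix motion and turning
initial: (5, 3) facing east
1. move(3) → (7, 3) facing east
2. turn(left) → (7, 3) facing north
no rival 2-sequence matches.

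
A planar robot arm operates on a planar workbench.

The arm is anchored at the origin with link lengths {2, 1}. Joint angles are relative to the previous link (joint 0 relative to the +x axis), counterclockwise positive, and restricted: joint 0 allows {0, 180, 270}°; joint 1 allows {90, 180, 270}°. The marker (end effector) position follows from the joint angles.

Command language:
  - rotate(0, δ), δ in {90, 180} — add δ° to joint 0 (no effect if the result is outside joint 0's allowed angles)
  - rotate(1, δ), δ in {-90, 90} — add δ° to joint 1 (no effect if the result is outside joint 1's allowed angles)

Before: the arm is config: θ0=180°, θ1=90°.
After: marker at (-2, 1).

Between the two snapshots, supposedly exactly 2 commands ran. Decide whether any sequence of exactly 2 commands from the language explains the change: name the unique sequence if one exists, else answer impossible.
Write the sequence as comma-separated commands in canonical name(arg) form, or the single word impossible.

start: config: θ0=180°, θ1=90°
[1] after rotate(1, 90): config: θ0=180°, θ1=180°
[2] after rotate(1, 90): config: θ0=180°, θ1=270°
no other 2-command option fits: unique.

rotate(1, 90), rotate(1, 90)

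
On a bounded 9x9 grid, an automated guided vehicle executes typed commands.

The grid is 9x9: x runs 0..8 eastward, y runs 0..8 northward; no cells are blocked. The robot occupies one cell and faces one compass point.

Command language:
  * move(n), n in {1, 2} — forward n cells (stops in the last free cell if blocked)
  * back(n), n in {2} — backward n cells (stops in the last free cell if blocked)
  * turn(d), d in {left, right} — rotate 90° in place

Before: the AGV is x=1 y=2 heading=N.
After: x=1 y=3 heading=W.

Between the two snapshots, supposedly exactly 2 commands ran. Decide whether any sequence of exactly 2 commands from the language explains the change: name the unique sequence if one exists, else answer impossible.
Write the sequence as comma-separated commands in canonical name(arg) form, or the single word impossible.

move(1), turn(left)

key: running turn(left) before move(1) would end elsewhere — order is forced
t0: x=1 y=2 heading=N
step 1 (move(1)): x=1 y=3 heading=N
step 2 (turn(left)): x=1 y=3 heading=W
no rival 2-sequence matches.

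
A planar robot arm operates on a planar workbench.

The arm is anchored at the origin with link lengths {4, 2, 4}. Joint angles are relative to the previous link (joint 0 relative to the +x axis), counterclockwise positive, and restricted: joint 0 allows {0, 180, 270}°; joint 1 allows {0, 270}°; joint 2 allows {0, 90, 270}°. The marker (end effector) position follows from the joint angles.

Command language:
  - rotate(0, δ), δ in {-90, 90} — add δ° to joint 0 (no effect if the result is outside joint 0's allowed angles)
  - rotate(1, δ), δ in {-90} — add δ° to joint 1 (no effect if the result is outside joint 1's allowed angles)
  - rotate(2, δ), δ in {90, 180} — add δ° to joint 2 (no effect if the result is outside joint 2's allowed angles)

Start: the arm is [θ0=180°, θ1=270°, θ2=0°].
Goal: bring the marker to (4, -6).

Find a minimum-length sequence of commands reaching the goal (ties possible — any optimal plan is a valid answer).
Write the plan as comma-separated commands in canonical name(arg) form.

t0: [θ0=180°, θ1=270°, θ2=0°]
step 1 (rotate(0, 90)): [θ0=270°, θ1=270°, θ2=0°]
step 2 (rotate(0, 90)): [θ0=0°, θ1=270°, θ2=0°]
nothing shorter than 2 reaches the goal.

rotate(0, 90), rotate(0, 90)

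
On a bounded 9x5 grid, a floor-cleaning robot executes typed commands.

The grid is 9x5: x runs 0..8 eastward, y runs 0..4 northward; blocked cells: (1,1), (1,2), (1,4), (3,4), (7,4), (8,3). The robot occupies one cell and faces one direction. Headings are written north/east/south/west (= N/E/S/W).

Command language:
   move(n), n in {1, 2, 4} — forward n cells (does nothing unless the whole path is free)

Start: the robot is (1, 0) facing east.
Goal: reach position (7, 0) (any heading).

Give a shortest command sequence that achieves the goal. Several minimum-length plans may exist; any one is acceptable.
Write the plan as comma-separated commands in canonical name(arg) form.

from: (1, 0) facing east
t=1 move(4) ⇒ (5, 0) facing east
t=2 move(2) ⇒ (7, 0) facing east
minimal: 2 command(s), checked below 2.

move(4), move(2)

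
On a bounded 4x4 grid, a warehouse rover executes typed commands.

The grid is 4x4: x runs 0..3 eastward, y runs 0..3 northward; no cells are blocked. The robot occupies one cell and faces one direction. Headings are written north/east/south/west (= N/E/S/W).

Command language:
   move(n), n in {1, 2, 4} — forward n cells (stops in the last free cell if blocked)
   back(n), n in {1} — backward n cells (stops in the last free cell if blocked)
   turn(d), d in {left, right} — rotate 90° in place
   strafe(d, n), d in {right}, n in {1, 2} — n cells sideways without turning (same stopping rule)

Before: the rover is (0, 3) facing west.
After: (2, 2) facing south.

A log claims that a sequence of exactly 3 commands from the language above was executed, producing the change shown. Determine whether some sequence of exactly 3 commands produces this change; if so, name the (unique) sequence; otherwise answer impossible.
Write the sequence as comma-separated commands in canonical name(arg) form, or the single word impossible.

every 3-command combo misses the target.

impossible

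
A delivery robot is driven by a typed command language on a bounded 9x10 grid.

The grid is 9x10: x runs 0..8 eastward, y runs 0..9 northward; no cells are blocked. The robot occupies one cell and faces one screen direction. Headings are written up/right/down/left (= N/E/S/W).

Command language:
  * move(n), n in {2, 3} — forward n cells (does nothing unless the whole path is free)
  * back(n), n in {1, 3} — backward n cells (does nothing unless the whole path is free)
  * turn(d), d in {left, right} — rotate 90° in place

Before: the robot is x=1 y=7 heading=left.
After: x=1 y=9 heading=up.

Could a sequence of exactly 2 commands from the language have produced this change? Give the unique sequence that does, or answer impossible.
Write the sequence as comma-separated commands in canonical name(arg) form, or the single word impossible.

turn(right), move(2)

key: cell and facing (now N) both changed — the 2 commands mix motion and turning
initial: x=1 y=7 heading=left
[1] after turn(right): x=1 y=7 heading=up
[2] after move(2): x=1 y=9 heading=up
uniquely the one of 36 2-step routes that fits.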